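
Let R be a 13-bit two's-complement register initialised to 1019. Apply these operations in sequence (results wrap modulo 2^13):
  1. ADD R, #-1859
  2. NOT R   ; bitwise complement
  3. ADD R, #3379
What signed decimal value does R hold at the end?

-3974

Start: R = 1019 = 0001111111011.
R = 1019 + (-1859) = -840 = 1110010111000
R = NOT 1110010111000 = 0001101000111 = 839
R = 839 + 3379 = 4218; wraps to -3974 = 1000001111010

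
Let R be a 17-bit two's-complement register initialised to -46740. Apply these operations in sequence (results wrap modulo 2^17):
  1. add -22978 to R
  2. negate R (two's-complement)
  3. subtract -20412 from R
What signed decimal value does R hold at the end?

Start: R = -46740 = 10100100101101100.
R = -46740 + (-22978) = -69718; wraps to 61354 = 01110111110101010
R = −(61354) = -61354 = 10001000001010110
R = -61354 − (-20412) = -40942 = 10110000000010010

-40942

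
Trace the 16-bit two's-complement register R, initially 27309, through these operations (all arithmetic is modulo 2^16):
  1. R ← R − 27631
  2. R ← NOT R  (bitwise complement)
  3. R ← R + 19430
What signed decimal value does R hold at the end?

19751

Start: R = 27309 = 0110101010101101.
R = 27309 − 27631 = -322 = 1111111010111110
R = NOT 1111111010111110 = 0000000101000001 = 321
R = 321 + 19430 = 19751 = 0100110100100111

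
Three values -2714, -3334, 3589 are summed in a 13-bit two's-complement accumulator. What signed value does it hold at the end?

-2714 + (-3334) = -6048 → wraps to 2144 (0100001100000)
2144 + 3589 = 5733 → wraps to -2459 (1011001100101)

-2459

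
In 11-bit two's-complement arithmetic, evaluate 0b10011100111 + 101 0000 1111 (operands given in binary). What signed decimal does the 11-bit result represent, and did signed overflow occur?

502; overflow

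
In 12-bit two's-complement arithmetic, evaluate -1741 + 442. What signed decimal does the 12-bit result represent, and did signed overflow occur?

-1299; no overflow

-1741 → 100100110011
442 → 000110111010
  100100110011
+ 000110111010
= 101011101101
Result 101011101101: MSB = 1 → 2797 − 4096 = -1299.
Addends have opposite signs, so signed overflow cannot occur.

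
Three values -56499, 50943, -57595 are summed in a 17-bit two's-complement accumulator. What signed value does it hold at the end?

-56499 + 50943 = -5556 (11110101001001100)
-5556 + (-57595) = -63151 (10000100101010001)

-63151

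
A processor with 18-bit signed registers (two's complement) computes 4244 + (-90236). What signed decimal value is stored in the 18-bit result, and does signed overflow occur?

-85992; no overflow

4244 → 000001000010010100
-90236 → 101001111110000100
  000001000010010100
+ 101001111110000100
= 101011000000011000
Result 101011000000011000: MSB = 1 → 176152 − 262144 = -85992.
Addends have opposite signs, so signed overflow cannot occur.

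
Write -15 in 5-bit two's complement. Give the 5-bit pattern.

10001

|-15| = 15 = 01111 in 5 bits.
Invert the bits: 10000. Add 1: 10001.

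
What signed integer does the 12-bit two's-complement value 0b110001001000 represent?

-952

MSB is 1, so the value is negative.
Unsigned reading: 3144. Subtract 2^12 = 4096: 3144 − 4096 = -952.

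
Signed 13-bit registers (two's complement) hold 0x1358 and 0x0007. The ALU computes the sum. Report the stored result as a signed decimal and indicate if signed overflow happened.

0x1358 = 1001101011000 = -3240 (signed)
0x0007 = 0000000000111 = 7 (signed)
  1001101011000
+ 0000000000111
= 1001101011111
Result 1001101011111: MSB = 1 → 4959 − 8192 = -3233.
Addends have opposite signs, so signed overflow cannot occur.

-3233; no overflow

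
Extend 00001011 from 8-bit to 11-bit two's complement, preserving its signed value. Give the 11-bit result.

MSB of 00001011 is 0; replicate it into the new high bits.
000|00001011 → 00000001011 (still 11).

00000001011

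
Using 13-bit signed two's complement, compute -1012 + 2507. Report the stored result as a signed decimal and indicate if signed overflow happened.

1495; no overflow

-1012 → 1110000001100
2507 → 0100111001011
  1110000001100
+ 0100111001011
= 0010111010111  (discard carry-out 1)
Result 0010111010111: MSB = 0 → value 1495.
Addends have opposite signs, so signed overflow cannot occur.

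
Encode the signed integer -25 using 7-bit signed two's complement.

1100111

|-25| = 25 = 0011001 in 7 bits.
Invert the bits: 1100110. Add 1: 1100111.
Check: 1100111 reads as 103 − 128 = -25.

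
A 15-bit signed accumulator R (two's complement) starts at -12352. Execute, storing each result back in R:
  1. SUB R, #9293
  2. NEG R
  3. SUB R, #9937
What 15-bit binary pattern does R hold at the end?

010110110111100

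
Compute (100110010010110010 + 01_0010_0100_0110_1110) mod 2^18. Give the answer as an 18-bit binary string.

111000100100100000

  100110010010110010
+ 010010010001101110
= 111000100100100000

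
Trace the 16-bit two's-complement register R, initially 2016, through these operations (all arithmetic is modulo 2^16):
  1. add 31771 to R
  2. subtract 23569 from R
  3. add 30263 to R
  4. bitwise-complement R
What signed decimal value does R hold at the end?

25054

Start: R = 2016 = 0000011111100000.
R = 2016 + 31771 = 33787; wraps to -31749 = 1000001111111011
R = -31749 − 23569 = -55318; wraps to 10218 = 0010011111101010
R = 10218 + 30263 = 40481; wraps to -25055 = 1001111000100001
R = NOT 1001111000100001 = 0110000111011110 = 25054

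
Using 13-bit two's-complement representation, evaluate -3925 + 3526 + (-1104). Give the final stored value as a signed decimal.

-3925 + 3526 = -399 (1111001110001)
-399 + (-1104) = -1503 (1101000100001)

-1503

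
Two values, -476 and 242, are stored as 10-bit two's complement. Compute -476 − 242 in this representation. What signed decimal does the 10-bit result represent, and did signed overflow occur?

306; overflow

-476 → 1000100100
242 → 0011110010
Subtract via negate-and-add: invert 0011110010 + 1 = 1100001110 (i.e. -242).
  1000100100
+ 1100001110
= 0100110010  (discard carry-out 1)
Result 0100110010: MSB = 0 → value 306.
Both addends (after negating the subtrahend) are negative but the stored result is non-negative: signed overflow. The true value -476 − 242 = -718 lies outside [-512, 511].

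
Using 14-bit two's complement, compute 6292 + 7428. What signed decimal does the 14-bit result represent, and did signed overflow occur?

-2664; overflow

6292 → 01100010010100
7428 → 01110100000100
  01100010010100
+ 01110100000100
= 11010110011000
Result 11010110011000: MSB = 1 → 13720 − 16384 = -2664.
Both addends are non-negative but the stored result is negative: signed overflow. The true value 6292 + 7428 = 13720 lies outside [-8192, 8191].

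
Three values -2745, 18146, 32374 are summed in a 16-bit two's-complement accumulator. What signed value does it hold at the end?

-2745 + 18146 = 15401 (0011110000101001)
15401 + 32374 = 47775 → wraps to -17761 (1011101010011111)

-17761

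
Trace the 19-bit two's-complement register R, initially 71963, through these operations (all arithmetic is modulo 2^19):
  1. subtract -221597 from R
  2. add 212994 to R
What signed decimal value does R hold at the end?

-17734

Start: R = 71963 = 0010001100100011011.
R = 71963 − (-221597) = 293560; wraps to -230728 = 1000111101010111000
R = -230728 + 212994 = -17734 = 1111011101010111010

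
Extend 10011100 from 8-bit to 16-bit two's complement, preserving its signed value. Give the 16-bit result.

MSB of 10011100 is 1; replicate it into the new high bits.
11111111|10011100 → 1111111110011100 (still -100).

1111111110011100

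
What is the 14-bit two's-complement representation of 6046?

6046 is non-negative, so write it directly in 14 bits: 01011110011110.

01011110011110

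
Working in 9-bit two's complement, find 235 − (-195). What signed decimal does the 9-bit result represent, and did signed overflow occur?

-82; overflow

235 → 011101011
-195 → 100111101
Subtract via negate-and-add: invert 100111101 + 1 = 011000011 (i.e. 195).
  011101011
+ 011000011
= 110101110
Result 110101110: MSB = 1 → 430 − 512 = -82.
Both addends (after negating the subtrahend) are non-negative but the stored result is negative: signed overflow. The true value 235 − (-195) = 430 lies outside [-256, 255].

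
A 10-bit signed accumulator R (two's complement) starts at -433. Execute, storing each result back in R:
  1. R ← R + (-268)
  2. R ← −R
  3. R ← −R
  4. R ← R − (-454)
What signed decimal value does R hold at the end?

Start: R = -433 = 1001001111.
R = -433 + (-268) = -701; wraps to 323 = 0101000011
R = −(323) = -323 = 1010111101
R = −(-323) = 323 = 0101000011
R = 323 − (-454) = 777; wraps to -247 = 1100001001

-247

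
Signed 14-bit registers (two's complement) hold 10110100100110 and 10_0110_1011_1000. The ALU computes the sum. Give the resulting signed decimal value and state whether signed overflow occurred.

5086; overflow

10110100100110 = -4826 (signed)
10_0110_1011_1000 → 10011010111000 = -6472 (signed)
  10110100100110
+ 10011010111000
= 01001111011110  (discard carry-out 1)
Result 01001111011110: MSB = 0 → value 5086.
Both addends are negative but the stored result is non-negative: signed overflow. The true value -4826 + (-6472) = -11298 lies outside [-8192, 8191].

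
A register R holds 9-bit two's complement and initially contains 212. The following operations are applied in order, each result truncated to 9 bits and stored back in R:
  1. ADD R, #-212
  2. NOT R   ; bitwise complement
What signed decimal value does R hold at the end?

-1

Start: R = 212 = 011010100.
R = 212 + (-212) = 0 = 000000000
R = NOT 000000000 = 111111111 = -1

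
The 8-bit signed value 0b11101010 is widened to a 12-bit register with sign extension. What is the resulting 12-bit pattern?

MSB of 11101010 is 1; replicate it into the new high bits.
1111|11101010 → 111111101010 (still -22).

111111101010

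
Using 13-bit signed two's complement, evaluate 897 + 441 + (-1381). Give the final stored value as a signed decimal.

-43

897 + 441 = 1338 (0010100111010)
1338 + (-1381) = -43 (1111111010101)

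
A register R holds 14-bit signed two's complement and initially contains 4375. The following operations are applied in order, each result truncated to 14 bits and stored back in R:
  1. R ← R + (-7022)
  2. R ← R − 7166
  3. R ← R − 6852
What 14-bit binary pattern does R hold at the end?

11111011100111

Start: R = 4375 = 01000100010111.
R = 4375 + (-7022) = -2647 = 11010110101001
R = -2647 − 7166 = -9813; wraps to 6571 = 01100110101011
R = 6571 − 6852 = -281 = 11111011100111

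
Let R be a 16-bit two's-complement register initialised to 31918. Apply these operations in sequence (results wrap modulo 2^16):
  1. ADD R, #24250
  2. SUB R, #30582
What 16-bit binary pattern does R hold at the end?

Start: R = 31918 = 0111110010101110.
R = 31918 + 24250 = 56168; wraps to -9368 = 1101101101101000
R = -9368 − 30582 = -39950; wraps to 25586 = 0110001111110010

0110001111110010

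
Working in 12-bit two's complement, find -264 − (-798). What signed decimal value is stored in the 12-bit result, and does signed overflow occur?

534; no overflow

-264 → 111011111000
-798 → 110011100010
Subtract via negate-and-add: invert 110011100010 + 1 = 001100011110 (i.e. 798).
  111011111000
+ 001100011110
= 001000010110  (discard carry-out 1)
Result 001000010110: MSB = 0 → value 534.
Addends (after negating the subtrahend) have opposite signs, so signed overflow cannot occur.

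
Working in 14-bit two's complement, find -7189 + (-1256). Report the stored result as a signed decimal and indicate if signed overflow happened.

7939; overflow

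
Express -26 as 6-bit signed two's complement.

100110

|-26| = 26 = 011010 in 6 bits.
Invert the bits: 100101. Add 1: 100110.
Check: 100110 reads as 38 − 64 = -26.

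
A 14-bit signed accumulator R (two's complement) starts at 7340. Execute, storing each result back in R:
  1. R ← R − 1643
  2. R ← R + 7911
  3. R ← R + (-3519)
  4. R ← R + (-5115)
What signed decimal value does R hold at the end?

Start: R = 7340 = 01110010101100.
R = 7340 − 1643 = 5697 = 01011001000001
R = 5697 + 7911 = 13608; wraps to -2776 = 11010100101000
R = -2776 + (-3519) = -6295 = 10011101101001
R = -6295 + (-5115) = -11410; wraps to 4974 = 01001101101110

4974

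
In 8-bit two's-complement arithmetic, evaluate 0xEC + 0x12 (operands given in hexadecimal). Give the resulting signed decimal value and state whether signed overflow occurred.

0xEC = 11101100 = -20 (signed)
0x12 = 00010010 = 18 (signed)
  11101100
+ 00010010
= 11111110
Result 11111110: MSB = 1 → 254 − 256 = -2.
Addends have opposite signs, so signed overflow cannot occur.

-2; no overflow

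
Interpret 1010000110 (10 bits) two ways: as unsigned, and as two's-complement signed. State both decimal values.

Unsigned: 1010000110 = 646.
Signed: MSB=1 → 646 − 1024 = -378.

unsigned = 646, signed = -378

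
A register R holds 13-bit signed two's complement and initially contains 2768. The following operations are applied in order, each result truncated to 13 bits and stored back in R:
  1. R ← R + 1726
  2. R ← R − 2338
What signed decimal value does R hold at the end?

2156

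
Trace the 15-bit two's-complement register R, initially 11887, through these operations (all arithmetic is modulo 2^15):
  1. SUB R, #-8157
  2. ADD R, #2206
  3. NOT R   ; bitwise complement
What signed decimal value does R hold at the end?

10517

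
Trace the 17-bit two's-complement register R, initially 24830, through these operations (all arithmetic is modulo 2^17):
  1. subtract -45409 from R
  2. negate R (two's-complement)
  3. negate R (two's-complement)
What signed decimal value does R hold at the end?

Start: R = 24830 = 00110000011111110.
R = 24830 − (-45409) = 70239; wraps to -60833 = 10001001001011111
R = −(-60833) = 60833 = 01110110110100001
R = −(60833) = -60833 = 10001001001011111

-60833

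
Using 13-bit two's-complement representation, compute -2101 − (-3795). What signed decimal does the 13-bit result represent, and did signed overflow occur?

1694; no overflow

-2101 → 1011111001011
-3795 → 1000100101101
Subtract via negate-and-add: invert 1000100101101 + 1 = 0111011010011 (i.e. 3795).
  1011111001011
+ 0111011010011
= 0011010011110  (discard carry-out 1)
Result 0011010011110: MSB = 0 → value 1694.
Addends (after negating the subtrahend) have opposite signs, so signed overflow cannot occur.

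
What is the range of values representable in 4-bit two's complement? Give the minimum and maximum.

Minimum: −2^3 = -8.
Maximum: 2^3 − 1 = 7.

min = -8, max = 7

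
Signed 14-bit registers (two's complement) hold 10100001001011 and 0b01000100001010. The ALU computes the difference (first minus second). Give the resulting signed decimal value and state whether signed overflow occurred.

5953; overflow

10100001001011 = -6069 (signed)
0b01000100001010 → 01000100001010 = 4362 (signed)
Subtract via negate-and-add: invert 01000100001010 + 1 = 10111011110110 (i.e. -4362).
  10100001001011
+ 10111011110110
= 01011101000001  (discard carry-out 1)
Result 01011101000001: MSB = 0 → value 5953.
Both addends (after negating the subtrahend) are negative but the stored result is non-negative: signed overflow. The true value -6069 − 4362 = -10431 lies outside [-8192, 8191].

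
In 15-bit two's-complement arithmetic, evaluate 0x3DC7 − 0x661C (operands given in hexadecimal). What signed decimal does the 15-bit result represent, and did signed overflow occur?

-10325; overflow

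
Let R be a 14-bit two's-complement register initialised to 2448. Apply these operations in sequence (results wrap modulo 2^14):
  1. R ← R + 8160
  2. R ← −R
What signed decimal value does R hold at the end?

Start: R = 2448 = 00100110010000.
R = 2448 + 8160 = 10608; wraps to -5776 = 10100101110000
R = −(-5776) = 5776 = 01011010010000

5776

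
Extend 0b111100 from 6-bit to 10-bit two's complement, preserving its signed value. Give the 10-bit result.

1111111100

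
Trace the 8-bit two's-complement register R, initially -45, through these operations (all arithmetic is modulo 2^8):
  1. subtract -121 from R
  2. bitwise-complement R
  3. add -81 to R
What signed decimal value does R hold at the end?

98

Start: R = -45 = 11010011.
R = -45 − (-121) = 76 = 01001100
R = NOT 01001100 = 10110011 = -77
R = -77 + (-81) = -158; wraps to 98 = 01100010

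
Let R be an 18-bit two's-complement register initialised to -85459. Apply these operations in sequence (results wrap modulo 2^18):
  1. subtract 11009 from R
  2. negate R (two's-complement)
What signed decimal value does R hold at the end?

Start: R = -85459 = 101011001000101101.
R = -85459 − 11009 = -96468 = 101000011100101100
R = −(-96468) = 96468 = 010111100011010100

96468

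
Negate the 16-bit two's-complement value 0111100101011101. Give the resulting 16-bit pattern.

Invert: 1000011010100010. Add 1: 1000011010100011.

1000011010100011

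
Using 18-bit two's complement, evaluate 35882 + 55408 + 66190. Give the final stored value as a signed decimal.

35882 + 55408 = 91290 (010110010010011010)
91290 + 66190 = 157480 → wraps to -104664 (100110011100101000)

-104664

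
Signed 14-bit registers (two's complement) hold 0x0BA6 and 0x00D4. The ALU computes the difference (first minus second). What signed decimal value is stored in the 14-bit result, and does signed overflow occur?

2770; no overflow

0x0BA6 = 00101110100110 = 2982 (signed)
0x00D4 = 00000011010100 = 212 (signed)
Subtract via negate-and-add: invert 00000011010100 + 1 = 11111100101100 (i.e. -212).
  00101110100110
+ 11111100101100
= 00101011010010  (discard carry-out 1)
Result 00101011010010: MSB = 0 → value 2770.
Addends (after negating the subtrahend) have opposite signs, so signed overflow cannot occur.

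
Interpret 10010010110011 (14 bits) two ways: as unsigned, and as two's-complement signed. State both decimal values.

Unsigned: 10010010110011 = 9395.
Signed: MSB=1 → 9395 − 16384 = -6989.

unsigned = 9395, signed = -6989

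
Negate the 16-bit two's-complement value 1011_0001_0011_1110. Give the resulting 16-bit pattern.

Invert: 0100111011000001. Add 1: 0100111011000010.

0100111011000010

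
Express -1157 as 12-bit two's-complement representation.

|-1157| = 1157 = 010010000101 in 12 bits.
Invert the bits: 101101111010. Add 1: 101101111011.

101101111011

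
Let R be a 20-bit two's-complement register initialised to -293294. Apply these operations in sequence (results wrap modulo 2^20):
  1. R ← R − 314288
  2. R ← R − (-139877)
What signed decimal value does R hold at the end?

-467705

Start: R = -293294 = 10111000011001010010.
R = -293294 − 314288 = -607582; wraps to 440994 = 01101011101010100010
R = 440994 − (-139877) = 580871; wraps to -467705 = 10001101110100000111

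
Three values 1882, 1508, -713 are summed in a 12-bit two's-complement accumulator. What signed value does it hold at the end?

1882 + 1508 = 3390 → wraps to -706 (110100111110)
-706 + (-713) = -1419 (101001110101)

-1419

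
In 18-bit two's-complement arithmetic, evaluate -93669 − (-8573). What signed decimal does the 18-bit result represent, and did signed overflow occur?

-85096; no overflow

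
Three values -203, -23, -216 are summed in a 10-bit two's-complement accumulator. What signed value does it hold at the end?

-442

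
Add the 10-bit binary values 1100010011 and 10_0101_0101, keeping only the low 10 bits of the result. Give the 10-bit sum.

  1100010011
+ 1001010101
= 0101101000  (discard carry-out 1)

0101101000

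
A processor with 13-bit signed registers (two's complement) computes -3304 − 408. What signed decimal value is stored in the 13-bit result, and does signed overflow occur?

-3712; no overflow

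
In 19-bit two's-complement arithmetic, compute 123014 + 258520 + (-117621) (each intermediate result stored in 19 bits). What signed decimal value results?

-260375

123014 + 258520 = 381534 → wraps to -142754 (1011101001001011110)
-142754 + (-117621) = -260375 (1000000011011101001)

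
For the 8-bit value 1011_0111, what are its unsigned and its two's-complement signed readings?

Unsigned: 10110111 = 183.
Signed: MSB=1 → 183 − 256 = -73.

unsigned = 183, signed = -73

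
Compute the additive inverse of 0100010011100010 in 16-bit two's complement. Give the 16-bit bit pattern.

Invert: 1011101100011101. Add 1: 1011101100011110.

1011101100011110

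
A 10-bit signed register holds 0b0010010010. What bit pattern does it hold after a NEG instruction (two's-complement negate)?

Invert: 1101101101. Add 1: 1101101110.

1101101110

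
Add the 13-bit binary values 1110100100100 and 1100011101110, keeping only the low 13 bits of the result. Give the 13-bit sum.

  1110100100100
+ 1100011101110
= 1011000010010  (discard carry-out 1)

1011000010010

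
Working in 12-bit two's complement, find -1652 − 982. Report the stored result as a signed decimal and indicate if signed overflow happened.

-1652 → 100110001100
982 → 001111010110
Subtract via negate-and-add: invert 001111010110 + 1 = 110000101010 (i.e. -982).
  100110001100
+ 110000101010
= 010110110110  (discard carry-out 1)
Result 010110110110: MSB = 0 → value 1462.
Both addends (after negating the subtrahend) are negative but the stored result is non-negative: signed overflow. The true value -1652 − 982 = -2634 lies outside [-2048, 2047].

1462; overflow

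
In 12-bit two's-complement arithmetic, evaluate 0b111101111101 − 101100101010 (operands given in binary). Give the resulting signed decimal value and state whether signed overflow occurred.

1107; no overflow

0b111101111101 → 111101111101 = -131 (signed)
101100101010 = -1238 (signed)
Subtract via negate-and-add: invert 101100101010 + 1 = 010011010110 (i.e. 1238).
  111101111101
+ 010011010110
= 010001010011  (discard carry-out 1)
Result 010001010011: MSB = 0 → value 1107.
Addends (after negating the subtrahend) have opposite signs, so signed overflow cannot occur.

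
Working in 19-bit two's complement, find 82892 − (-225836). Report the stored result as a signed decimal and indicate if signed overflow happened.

82892 → 0010100001111001100
-225836 → 1001000110111010100
Subtract via negate-and-add: invert 1001000110111010100 + 1 = 0110111001000101100 (i.e. 225836).
  0010100001111001100
+ 0110111001000101100
= 1001011010111111000
Result 1001011010111111000: MSB = 1 → 308728 − 524288 = -215560.
Both addends (after negating the subtrahend) are non-negative but the stored result is negative: signed overflow. The true value 82892 − (-225836) = 308728 lies outside [-262144, 262143].

-215560; overflow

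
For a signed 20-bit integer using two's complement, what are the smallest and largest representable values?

min = -524288, max = 524287

Minimum: −2^19 = -524288.
Maximum: 2^19 − 1 = 524287.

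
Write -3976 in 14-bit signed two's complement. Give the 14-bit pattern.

11000001111000

|-3976| = 3976 = 00111110001000 in 14 bits.
Invert the bits: 11000001110111. Add 1: 11000001111000.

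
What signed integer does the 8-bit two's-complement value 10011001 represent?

-103

MSB is 1, so the value is negative.
Invert: 01100110. Add 1: 01100111 = 103. So the value is −103.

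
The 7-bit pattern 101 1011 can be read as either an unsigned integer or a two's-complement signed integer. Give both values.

Unsigned: 1011011 = 91.
Signed: MSB=1 → 91 − 128 = -37.

unsigned = 91, signed = -37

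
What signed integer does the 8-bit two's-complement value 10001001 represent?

MSB is 1, so the value is negative.
Invert: 01110110. Add 1: 01110111 = 119. So the value is −119.

-119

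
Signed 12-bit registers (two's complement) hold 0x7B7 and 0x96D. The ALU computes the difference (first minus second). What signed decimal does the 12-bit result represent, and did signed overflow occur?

-438; overflow

0x7B7 = 011110110111 = 1975 (signed)
0x96D = 100101101101 = -1683 (signed)
Subtract via negate-and-add: invert 100101101101 + 1 = 011010010011 (i.e. 1683).
  011110110111
+ 011010010011
= 111001001010
Result 111001001010: MSB = 1 → 3658 − 4096 = -438.
Both addends (after negating the subtrahend) are non-negative but the stored result is negative: signed overflow. The true value 1975 − (-1683) = 3658 lies outside [-2048, 2047].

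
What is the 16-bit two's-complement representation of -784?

1111110011110000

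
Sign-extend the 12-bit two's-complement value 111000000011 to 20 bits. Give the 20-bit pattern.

MSB of 111000000011 is 1; replicate it into the new high bits.
11111111|111000000011 → 11111111111000000011 (still -509).

11111111111000000011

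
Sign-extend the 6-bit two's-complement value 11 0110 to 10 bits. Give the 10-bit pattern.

1111110110

MSB of 110110 is 1; replicate it into the new high bits.
1111|110110 → 1111110110 (still -10).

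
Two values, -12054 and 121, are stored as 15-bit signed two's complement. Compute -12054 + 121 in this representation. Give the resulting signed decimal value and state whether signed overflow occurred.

-11933; no overflow

-12054 → 101000011101010
121 → 000000001111001
  101000011101010
+ 000000001111001
= 101000101100011
Result 101000101100011: MSB = 1 → 20835 − 32768 = -11933.
Addends have opposite signs, so signed overflow cannot occur.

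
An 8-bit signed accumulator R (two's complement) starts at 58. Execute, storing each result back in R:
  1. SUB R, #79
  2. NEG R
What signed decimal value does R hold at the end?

21

Start: R = 58 = 00111010.
R = 58 − 79 = -21 = 11101011
R = −(-21) = 21 = 00010101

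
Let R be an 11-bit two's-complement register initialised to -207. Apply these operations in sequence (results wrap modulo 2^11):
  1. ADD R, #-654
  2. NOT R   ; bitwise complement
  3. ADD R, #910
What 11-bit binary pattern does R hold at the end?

Start: R = -207 = 11100110001.
R = -207 + (-654) = -861 = 10010100011
R = NOT 10010100011 = 01101011100 = 860
R = 860 + 910 = 1770; wraps to -278 = 11011101010

11011101010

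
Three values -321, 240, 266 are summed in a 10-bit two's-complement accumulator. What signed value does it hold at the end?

185

-321 + 240 = -81 (1110101111)
-81 + 266 = 185 (0010111001)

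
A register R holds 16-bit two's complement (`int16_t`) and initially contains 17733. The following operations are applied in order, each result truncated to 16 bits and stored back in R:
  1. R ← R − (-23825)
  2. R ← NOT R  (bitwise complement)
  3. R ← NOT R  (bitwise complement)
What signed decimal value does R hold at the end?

Start: R = 17733 = 0100010101000101.
R = 17733 − (-23825) = 41558; wraps to -23978 = 1010001001010110
R = NOT 1010001001010110 = 0101110110101001 = 23977
R = NOT 0101110110101001 = 1010001001010110 = -23978

-23978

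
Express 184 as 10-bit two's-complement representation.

0010111000

184 is non-negative, so write it directly in 10 bits: 0010111000.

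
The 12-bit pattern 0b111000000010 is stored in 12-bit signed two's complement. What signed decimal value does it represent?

MSB is 1, so the value is negative.
Invert: 000111111101. Add 1: 000111111110 = 510. So the value is −510.

-510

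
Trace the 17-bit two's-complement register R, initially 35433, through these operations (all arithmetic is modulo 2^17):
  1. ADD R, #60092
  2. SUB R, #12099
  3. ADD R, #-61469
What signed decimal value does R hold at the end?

Start: R = 35433 = 01000101001101001.
R = 35433 + 60092 = 95525; wraps to -35547 = 10111010100100101
R = -35547 − 12099 = -47646 = 10100010111100010
R = -47646 + (-61469) = -109115; wraps to 21957 = 00101010111000101

21957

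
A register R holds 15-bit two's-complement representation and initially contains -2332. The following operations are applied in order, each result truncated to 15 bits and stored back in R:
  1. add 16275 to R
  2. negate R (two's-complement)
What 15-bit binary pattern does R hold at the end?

Start: R = -2332 = 111011011100100.
R = -2332 + 16275 = 13943 = 011011001110111
R = −(13943) = -13943 = 100100110001001

100100110001001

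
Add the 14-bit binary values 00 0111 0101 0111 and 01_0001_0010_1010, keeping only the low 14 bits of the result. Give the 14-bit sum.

01100010000001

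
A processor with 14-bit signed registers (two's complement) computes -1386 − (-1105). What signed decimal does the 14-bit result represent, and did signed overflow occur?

-281; no overflow

-1386 → 11101010010110
-1105 → 11101110101111
Subtract via negate-and-add: invert 11101110101111 + 1 = 00010001010001 (i.e. 1105).
  11101010010110
+ 00010001010001
= 11111011100111
Result 11111011100111: MSB = 1 → 16103 − 16384 = -281.
Addends (after negating the subtrahend) have opposite signs, so signed overflow cannot occur.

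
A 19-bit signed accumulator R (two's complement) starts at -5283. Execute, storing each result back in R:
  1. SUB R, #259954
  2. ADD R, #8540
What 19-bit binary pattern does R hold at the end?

1000001010101000111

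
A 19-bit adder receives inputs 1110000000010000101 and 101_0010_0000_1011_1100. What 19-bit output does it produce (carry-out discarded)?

1000010000101000001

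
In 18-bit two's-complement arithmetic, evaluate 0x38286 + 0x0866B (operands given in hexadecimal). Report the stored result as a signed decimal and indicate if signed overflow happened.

0x38286 = 111000001010000110 = -32122 (signed)
0x0866B = 001000011001101011 = 34411 (signed)
  111000001010000110
+ 001000011001101011
= 000000100011110001  (discard carry-out 1)
Result 000000100011110001: MSB = 0 → value 2289.
Addends have opposite signs, so signed overflow cannot occur.

2289; no overflow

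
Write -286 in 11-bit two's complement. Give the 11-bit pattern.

11011100010

|-286| = 286 = 00100011110 in 11 bits.
Invert the bits: 11011100001. Add 1: 11011100010.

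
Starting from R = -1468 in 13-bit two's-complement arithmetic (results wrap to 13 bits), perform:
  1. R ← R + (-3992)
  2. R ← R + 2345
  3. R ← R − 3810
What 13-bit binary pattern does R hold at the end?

0010011110011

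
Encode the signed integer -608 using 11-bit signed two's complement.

|-608| = 608 = 01001100000 in 11 bits.
Invert the bits: 10110011111. Add 1: 10110100000.
Check: 10110100000 reads as 1440 − 2048 = -608.

10110100000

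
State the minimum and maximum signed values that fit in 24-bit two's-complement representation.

Minimum: −2^23 = -8388608.
Maximum: 2^23 − 1 = 8388607.

min = -8388608, max = 8388607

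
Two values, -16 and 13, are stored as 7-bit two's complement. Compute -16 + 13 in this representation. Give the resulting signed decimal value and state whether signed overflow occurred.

-3; no overflow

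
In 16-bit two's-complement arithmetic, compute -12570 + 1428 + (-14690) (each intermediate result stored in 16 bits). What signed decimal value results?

-25832

-12570 + 1428 = -11142 (1101010001111010)
-11142 + (-14690) = -25832 (1001101100011000)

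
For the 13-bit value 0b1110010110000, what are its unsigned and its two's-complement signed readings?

unsigned = 7344, signed = -848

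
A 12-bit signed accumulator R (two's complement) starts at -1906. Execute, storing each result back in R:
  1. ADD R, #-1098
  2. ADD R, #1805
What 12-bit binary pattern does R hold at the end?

101101010001

Start: R = -1906 = 100010001110.
R = -1906 + (-1098) = -3004; wraps to 1092 = 010001000100
R = 1092 + 1805 = 2897; wraps to -1199 = 101101010001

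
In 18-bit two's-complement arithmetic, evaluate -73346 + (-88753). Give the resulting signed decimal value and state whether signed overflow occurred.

-73346 → 101110000101111110
-88753 → 101010010101001111
  101110000101111110
+ 101010010101001111
= 011000011011001101  (discard carry-out 1)
Result 011000011011001101: MSB = 0 → value 100045.
Both addends are negative but the stored result is non-negative: signed overflow. The true value -73346 + (-88753) = -162099 lies outside [-131072, 131071].

100045; overflow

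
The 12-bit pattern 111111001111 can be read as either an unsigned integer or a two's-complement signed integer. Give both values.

unsigned = 4047, signed = -49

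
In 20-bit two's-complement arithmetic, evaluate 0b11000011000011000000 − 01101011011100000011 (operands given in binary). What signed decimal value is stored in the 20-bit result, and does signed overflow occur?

0b11000011000011000000 → 11000011000011000000 = -249664 (signed)
01101011011100000011 = 440067 (signed)
Subtract via negate-and-add: invert 01101011011100000011 + 1 = 10010100100011111101 (i.e. -440067).
  11000011000011000000
+ 10010100100011111101
= 01010111100110111101  (discard carry-out 1)
Result 01010111100110111101: MSB = 0 → value 358845.
Both addends (after negating the subtrahend) are negative but the stored result is non-negative: signed overflow. The true value -249664 − 440067 = -689731 lies outside [-524288, 524287].

358845; overflow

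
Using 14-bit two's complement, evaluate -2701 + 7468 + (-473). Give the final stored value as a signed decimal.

-2701 + 7468 = 4767 (01001010011111)
4767 + (-473) = 4294 (01000011000110)

4294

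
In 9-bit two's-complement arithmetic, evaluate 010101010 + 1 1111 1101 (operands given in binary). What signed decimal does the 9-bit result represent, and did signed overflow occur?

167; no overflow

010101010 = 170 (signed)
1 1111 1101 → 111111101 = -3 (signed)
  010101010
+ 111111101
= 010100111  (discard carry-out 1)
Result 010100111: MSB = 0 → value 167.
Addends have opposite signs, so signed overflow cannot occur.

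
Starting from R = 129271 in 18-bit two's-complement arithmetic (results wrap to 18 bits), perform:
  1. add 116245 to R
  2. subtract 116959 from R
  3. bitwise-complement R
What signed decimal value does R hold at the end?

-128558

Start: R = 129271 = 011111100011110111.
R = 129271 + 116245 = 245516; wraps to -16628 = 111011111100001100
R = -16628 − 116959 = -133587; wraps to 128557 = 011111011000101101
R = NOT 011111011000101101 = 100000100111010010 = -128558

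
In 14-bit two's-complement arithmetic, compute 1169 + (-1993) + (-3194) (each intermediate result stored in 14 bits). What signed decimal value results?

1169 + (-1993) = -824 (11110011001000)
-824 + (-3194) = -4018 (11000001001110)

-4018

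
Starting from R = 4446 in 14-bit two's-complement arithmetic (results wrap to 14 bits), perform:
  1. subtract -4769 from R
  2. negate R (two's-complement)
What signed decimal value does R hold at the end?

7169

Start: R = 4446 = 01000101011110.
R = 4446 − (-4769) = 9215; wraps to -7169 = 10001111111111
R = −(-7169) = 7169 = 01110000000001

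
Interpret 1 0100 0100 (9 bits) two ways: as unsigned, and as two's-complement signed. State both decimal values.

unsigned = 324, signed = -188

Unsigned: 101000100 = 324.
Signed: MSB=1 → 324 − 512 = -188.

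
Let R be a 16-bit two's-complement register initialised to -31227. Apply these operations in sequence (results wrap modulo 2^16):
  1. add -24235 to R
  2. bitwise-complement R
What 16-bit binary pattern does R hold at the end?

1101100010100101

Start: R = -31227 = 1000011000000101.
R = -31227 + (-24235) = -55462; wraps to 10074 = 0010011101011010
R = NOT 0010011101011010 = 1101100010100101 = -10075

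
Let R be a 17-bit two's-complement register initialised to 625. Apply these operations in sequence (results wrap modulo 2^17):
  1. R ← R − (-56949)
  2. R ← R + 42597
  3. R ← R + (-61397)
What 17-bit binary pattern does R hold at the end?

Start: R = 625 = 00000001001110001.
R = 625 − (-56949) = 57574 = 01110000011100110
R = 57574 + 42597 = 100171; wraps to -30901 = 11000011101001011
R = -30901 + (-61397) = -92298; wraps to 38774 = 01001011101110110

01001011101110110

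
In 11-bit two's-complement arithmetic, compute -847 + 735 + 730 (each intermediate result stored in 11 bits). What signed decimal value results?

-847 + 735 = -112 (11110010000)
-112 + 730 = 618 (01001101010)

618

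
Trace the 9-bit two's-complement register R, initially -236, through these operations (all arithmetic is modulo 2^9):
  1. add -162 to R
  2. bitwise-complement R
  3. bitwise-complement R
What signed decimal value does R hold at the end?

Start: R = -236 = 100010100.
R = -236 + (-162) = -398; wraps to 114 = 001110010
R = NOT 001110010 = 110001101 = -115
R = NOT 110001101 = 001110010 = 114

114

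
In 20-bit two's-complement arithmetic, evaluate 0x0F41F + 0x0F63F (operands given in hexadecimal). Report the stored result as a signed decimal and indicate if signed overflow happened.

0x0F41F = 00001111010000011111 = 62495 (signed)
0x0F63F = 00001111011000111111 = 63039 (signed)
  00001111010000011111
+ 00001111011000111111
= 00011110101001011110
Result 00011110101001011110: MSB = 0 → value 125534.
Both addends are non-negative and so is the stored result: no signed overflow.

125534; no overflow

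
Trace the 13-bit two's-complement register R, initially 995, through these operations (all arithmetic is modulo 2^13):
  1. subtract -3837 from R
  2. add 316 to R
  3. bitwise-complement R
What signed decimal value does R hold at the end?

3043

Start: R = 995 = 0001111100011.
R = 995 − (-3837) = 4832; wraps to -3360 = 1001011100000
R = -3360 + 316 = -3044 = 1010000011100
R = NOT 1010000011100 = 0101111100011 = 3043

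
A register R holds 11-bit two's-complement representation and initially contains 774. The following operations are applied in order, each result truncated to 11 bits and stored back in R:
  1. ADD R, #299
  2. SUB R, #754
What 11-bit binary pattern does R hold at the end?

00100111111

Start: R = 774 = 01100000110.
R = 774 + 299 = 1073; wraps to -975 = 10000110001
R = -975 − 754 = -1729; wraps to 319 = 00100111111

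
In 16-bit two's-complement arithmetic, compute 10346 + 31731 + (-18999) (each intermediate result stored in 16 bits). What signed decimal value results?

23078

10346 + 31731 = 42077 → wraps to -23459 (1010010001011101)
-23459 + (-18999) = -42458 → wraps to 23078 (0101101000100110)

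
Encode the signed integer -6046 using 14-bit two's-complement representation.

|-6046| = 6046 = 01011110011110 in 14 bits.
Invert the bits: 10100001100001. Add 1: 10100001100010.

10100001100010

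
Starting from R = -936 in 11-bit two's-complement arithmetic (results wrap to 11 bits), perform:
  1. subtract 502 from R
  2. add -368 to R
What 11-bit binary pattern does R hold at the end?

00011110010

Start: R = -936 = 10001011000.
R = -936 − 502 = -1438; wraps to 610 = 01001100010
R = 610 + (-368) = 242 = 00011110010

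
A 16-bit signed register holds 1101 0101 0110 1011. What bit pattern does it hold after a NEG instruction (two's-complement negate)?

0010101010010101

Invert: 0010101010010100. Add 1: 0010101010010101.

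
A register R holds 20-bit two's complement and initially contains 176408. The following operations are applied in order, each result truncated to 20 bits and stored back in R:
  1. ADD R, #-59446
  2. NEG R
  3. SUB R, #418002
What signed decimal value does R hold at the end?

Start: R = 176408 = 00101011000100011000.
R = 176408 + (-59446) = 116962 = 00011100100011100010
R = −(116962) = -116962 = 11100011011100011110
R = -116962 − 418002 = -534964; wraps to 513612 = 01111101011001001100

513612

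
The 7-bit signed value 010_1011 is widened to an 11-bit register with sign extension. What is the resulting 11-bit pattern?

00000101011

MSB of 0101011 is 0; replicate it into the new high bits.
0000|0101011 → 00000101011 (still 43).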